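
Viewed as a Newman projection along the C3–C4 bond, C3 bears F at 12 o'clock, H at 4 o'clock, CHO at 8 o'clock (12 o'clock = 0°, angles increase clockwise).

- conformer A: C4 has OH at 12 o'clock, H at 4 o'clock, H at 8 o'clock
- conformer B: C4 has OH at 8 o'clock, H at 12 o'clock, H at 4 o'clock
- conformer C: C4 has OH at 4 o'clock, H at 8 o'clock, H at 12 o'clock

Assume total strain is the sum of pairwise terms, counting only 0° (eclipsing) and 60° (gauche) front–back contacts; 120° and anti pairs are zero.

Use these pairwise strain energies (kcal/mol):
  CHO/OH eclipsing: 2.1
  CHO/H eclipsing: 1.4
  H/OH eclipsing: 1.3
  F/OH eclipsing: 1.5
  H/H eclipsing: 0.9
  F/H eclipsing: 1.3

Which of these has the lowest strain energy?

A (eclipsed): F(0°)/OH(0°) eclipsed 1.5; H(120°)/H(120°) eclipsed 0.9; CHO(240°)/H(240°) eclipsed 1.4 → 3.8 kcal/mol.
B (eclipsed): F(0°)/H(0°) eclipsed 1.3; H(120°)/H(120°) eclipsed 0.9; CHO(240°)/OH(240°) eclipsed 2.1 → 4.3 kcal/mol.
C (eclipsed): F(0°)/H(0°) eclipsed 1.3; H(120°)/OH(120°) eclipsed 1.3; CHO(240°)/H(240°) eclipsed 1.4 → 4.0 kcal/mol.
A has the lowest total (3.8 kcal/mol).

A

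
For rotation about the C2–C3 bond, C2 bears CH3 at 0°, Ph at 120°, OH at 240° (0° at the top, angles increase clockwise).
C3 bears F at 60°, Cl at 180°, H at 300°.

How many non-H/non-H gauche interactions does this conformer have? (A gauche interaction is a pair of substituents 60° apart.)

Non-H gauche pairs: CH3(0°)/F(60°); Ph(120°)/F(60°); Ph(120°)/Cl(180°); OH(240°)/Cl(180°) — 4 interactions.

4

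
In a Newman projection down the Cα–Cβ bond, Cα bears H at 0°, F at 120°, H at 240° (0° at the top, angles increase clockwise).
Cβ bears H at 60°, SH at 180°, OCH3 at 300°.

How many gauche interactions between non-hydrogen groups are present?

Non-H gauche pairs: F(120°)/SH(180°) — 1 interaction.

1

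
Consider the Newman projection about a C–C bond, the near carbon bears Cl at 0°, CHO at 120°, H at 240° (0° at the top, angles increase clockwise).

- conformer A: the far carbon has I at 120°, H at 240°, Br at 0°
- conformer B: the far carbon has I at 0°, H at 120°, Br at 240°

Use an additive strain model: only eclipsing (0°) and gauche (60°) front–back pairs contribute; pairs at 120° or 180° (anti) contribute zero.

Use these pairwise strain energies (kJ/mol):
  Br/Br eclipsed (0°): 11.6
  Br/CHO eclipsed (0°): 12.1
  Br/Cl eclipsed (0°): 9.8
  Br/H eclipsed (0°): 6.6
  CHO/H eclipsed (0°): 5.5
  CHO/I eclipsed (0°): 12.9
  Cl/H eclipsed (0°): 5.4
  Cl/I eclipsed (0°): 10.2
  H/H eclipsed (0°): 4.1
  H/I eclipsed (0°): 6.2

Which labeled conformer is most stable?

A (eclipsed): Cl(0°)/Br(0°) eclipsed 9.8; CHO(120°)/I(120°) eclipsed 12.9; H(240°)/H(240°) eclipsed 4.1 → 26.8 kJ/mol.
B (eclipsed): Cl(0°)/I(0°) eclipsed 10.2; CHO(120°)/H(120°) eclipsed 5.5; H(240°)/Br(240°) eclipsed 6.6 → 22.3 kJ/mol.
B has the lowest total (22.3 kJ/mol).

B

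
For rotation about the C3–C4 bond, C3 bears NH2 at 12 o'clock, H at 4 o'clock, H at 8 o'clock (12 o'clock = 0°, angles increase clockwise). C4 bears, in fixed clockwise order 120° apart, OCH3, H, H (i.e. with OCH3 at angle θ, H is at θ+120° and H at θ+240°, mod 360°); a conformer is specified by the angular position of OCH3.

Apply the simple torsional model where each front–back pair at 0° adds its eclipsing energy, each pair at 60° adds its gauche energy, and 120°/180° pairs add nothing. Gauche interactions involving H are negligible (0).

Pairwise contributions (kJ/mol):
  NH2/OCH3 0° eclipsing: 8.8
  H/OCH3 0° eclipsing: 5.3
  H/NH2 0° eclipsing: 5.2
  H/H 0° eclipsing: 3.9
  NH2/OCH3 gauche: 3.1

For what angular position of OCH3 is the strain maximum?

0°

OCH3 at 0° (eclipsed): NH2(0°)/OCH3(0°) eclipsed 8.8; H(120°)/H(120°) eclipsed 3.9; H(240°)/H(240°) eclipsed 3.9 → 16.6 kJ/mol.
OCH3 at 60° (staggered): NH2(0°)/OCH3(60°) gauche 3.1 → 3.1 kJ/mol.
OCH3 at 120° (eclipsed): NH2(0°)/H(0°) eclipsed 5.2; H(120°)/OCH3(120°) eclipsed 5.3; H(240°)/H(240°) eclipsed 3.9 → 14.4 kJ/mol.
OCH3 at 180° (staggered): no non-H gauche contacts → 0.0 kJ/mol.
OCH3 at 240° (eclipsed): NH2(0°)/H(0°) eclipsed 5.2; H(120°)/H(120°) eclipsed 3.9; H(240°)/OCH3(240°) eclipsed 5.3 → 14.4 kJ/mol.
OCH3 at 300° (staggered): NH2(0°)/OCH3(300°) gauche 3.1 → 3.1 kJ/mol.
The maximum (16.6 kJ/mol) occurs with OCH3 at 0°.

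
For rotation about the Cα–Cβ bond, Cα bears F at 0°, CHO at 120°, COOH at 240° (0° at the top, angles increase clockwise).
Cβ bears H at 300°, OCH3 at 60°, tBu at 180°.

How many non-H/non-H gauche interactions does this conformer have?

Non-H gauche pairs: F(0°)/OCH3(60°); CHO(120°)/OCH3(60°); CHO(120°)/tBu(180°); COOH(240°)/tBu(180°) — 4 interactions.

4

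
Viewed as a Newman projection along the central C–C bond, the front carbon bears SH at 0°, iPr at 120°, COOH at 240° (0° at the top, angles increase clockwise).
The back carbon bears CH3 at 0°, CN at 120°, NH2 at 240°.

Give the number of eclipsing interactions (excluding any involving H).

3

Non-H eclipsing pairs: SH(0°)/CH3(0°); iPr(120°)/CN(120°); COOH(240°)/NH2(240°) — 3 interactions.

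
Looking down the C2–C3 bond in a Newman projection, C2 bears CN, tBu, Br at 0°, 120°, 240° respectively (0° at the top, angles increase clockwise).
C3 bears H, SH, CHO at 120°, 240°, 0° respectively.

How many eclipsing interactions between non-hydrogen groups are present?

2

Non-H eclipsing pairs: CN(0°)/CHO(0°); Br(240°)/SH(240°) — 2 interactions.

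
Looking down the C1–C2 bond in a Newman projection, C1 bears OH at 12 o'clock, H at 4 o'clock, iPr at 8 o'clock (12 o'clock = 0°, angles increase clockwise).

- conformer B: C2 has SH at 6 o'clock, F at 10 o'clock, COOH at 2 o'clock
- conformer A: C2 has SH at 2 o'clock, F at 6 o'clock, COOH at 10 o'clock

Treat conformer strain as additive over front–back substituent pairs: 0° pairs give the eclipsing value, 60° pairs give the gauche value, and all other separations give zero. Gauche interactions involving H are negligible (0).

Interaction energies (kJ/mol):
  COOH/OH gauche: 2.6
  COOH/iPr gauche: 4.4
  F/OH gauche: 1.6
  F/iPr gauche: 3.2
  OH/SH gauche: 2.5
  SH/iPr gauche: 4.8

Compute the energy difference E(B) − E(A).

B (staggered): OH–F gauche, OH–COOH gauche, iPr–SH gauche, iPr–F gauche; 1.6 + 2.6 + 4.8 + 3.2 = 12.2 kJ/mol.
A (staggered): OH–SH gauche, OH–COOH gauche, iPr–F gauche, iPr–COOH gauche; 2.5 + 2.6 + 3.2 + 4.4 = 12.7 kJ/mol.
E(B) − E(A) = 12.2 − 12.7 = -0.5 kJ/mol.

-0.5 kJ/mol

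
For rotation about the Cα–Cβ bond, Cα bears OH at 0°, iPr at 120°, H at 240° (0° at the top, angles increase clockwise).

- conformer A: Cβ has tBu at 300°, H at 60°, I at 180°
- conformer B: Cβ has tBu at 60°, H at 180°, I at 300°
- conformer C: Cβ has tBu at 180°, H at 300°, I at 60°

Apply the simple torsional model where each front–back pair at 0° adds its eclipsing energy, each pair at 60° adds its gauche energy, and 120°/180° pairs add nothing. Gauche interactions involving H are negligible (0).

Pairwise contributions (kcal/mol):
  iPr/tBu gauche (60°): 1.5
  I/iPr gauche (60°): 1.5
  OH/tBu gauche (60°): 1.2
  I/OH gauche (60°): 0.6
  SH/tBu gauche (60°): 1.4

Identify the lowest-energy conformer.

A

A (staggered): OH(0°)/tBu(300°) gauche 1.2; iPr(120°)/I(180°) gauche 1.5 → 2.7 kcal/mol.
B (staggered): OH(0°)/tBu(60°) gauche 1.2; OH(0°)/I(300°) gauche 0.6; iPr(120°)/tBu(60°) gauche 1.5 → 3.3 kcal/mol.
C (staggered): OH(0°)/I(60°) gauche 0.6; iPr(120°)/tBu(180°) gauche 1.5; iPr(120°)/I(60°) gauche 1.5 → 3.6 kcal/mol.
A has the lowest total (2.7 kcal/mol).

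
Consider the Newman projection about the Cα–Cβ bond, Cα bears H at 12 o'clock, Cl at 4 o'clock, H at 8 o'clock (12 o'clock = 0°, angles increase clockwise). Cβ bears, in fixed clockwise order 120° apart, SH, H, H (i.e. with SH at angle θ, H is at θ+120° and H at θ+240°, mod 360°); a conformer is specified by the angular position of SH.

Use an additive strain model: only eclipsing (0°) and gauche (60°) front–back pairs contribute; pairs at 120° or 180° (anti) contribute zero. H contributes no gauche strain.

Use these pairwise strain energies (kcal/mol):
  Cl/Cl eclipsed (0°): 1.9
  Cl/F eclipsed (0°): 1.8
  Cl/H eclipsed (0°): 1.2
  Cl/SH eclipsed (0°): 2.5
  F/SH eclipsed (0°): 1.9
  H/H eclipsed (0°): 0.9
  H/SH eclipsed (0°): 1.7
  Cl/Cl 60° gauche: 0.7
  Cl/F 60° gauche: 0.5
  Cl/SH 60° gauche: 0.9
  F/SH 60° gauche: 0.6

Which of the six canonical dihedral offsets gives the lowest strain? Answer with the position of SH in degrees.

SH at 0° (eclipsed): H–SH eclipsed, Cl–H eclipsed, H–H eclipsed; 1.7 + 1.2 + 0.9 = 3.8 kcal/mol.
SH at 60° (staggered): Cl–SH gauche; 0.9 = 0.9 kcal/mol.
SH at 120° (eclipsed): H–H eclipsed, Cl–SH eclipsed, H–H eclipsed; 0.9 + 2.5 + 0.9 = 4.3 kcal/mol.
SH at 180° (staggered): Cl–SH gauche; 0.9 = 0.9 kcal/mol.
SH at 240° (eclipsed): H–H eclipsed, Cl–H eclipsed, H–SH eclipsed; 0.9 + 1.2 + 1.7 = 3.8 kcal/mol.
SH at 300° (staggered): no non-H gauche contacts → 0.0 kcal/mol.
The minimum (0.0 kcal/mol) occurs with SH at 300°.

300°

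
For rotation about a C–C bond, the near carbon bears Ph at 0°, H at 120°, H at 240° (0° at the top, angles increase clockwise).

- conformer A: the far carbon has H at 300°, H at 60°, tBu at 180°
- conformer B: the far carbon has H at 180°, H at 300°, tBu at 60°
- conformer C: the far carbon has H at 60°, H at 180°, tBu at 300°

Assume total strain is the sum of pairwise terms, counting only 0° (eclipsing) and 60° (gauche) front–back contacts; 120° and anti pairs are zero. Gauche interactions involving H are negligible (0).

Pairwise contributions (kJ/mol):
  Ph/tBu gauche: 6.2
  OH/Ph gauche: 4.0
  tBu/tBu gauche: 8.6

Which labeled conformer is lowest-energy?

A (staggered): no non-H gauche contacts → 0.0 kJ/mol.
B (staggered): Ph(0°)/tBu(60°) gauche 6.2 → 6.2 kJ/mol.
C (staggered): Ph(0°)/tBu(300°) gauche 6.2 → 6.2 kJ/mol.
A has the lowest total (0.0 kJ/mol).

A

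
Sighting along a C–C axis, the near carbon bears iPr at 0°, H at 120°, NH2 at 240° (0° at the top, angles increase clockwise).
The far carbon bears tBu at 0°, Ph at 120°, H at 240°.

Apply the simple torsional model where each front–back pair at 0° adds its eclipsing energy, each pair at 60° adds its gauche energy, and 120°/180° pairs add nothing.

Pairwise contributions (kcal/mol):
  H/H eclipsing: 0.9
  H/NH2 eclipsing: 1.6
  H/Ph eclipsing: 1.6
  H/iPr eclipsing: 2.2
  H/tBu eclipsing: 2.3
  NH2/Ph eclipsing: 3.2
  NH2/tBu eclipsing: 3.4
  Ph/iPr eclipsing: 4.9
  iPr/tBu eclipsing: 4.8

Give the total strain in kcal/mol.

This conformer is eclipsed. iPr at 0° is eclipsed with tBu at 0° (4.8); H at 120° is eclipsed with Ph at 120° (1.6); NH2 at 240° is eclipsed with H at 240° (1.6). Total 8.0 kcal/mol.

8.0 kcal/mol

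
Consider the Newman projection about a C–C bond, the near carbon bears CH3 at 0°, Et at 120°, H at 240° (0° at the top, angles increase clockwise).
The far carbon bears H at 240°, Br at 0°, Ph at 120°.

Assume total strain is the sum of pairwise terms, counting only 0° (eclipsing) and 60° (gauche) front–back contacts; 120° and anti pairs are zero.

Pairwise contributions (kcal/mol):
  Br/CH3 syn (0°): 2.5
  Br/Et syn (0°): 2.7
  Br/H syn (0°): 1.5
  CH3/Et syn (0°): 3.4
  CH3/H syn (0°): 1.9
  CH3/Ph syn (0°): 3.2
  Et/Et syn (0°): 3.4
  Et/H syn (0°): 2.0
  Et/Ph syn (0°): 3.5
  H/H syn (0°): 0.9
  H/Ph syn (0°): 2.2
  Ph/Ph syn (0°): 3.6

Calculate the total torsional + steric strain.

This conformer (eclipsed): CH3(0°)/Br(0°) eclipsed 2.5; Et(120°)/Ph(120°) eclipsed 3.5; H(240°)/H(240°) eclipsed 0.9 → 6.9 kcal/mol.

6.9 kcal/mol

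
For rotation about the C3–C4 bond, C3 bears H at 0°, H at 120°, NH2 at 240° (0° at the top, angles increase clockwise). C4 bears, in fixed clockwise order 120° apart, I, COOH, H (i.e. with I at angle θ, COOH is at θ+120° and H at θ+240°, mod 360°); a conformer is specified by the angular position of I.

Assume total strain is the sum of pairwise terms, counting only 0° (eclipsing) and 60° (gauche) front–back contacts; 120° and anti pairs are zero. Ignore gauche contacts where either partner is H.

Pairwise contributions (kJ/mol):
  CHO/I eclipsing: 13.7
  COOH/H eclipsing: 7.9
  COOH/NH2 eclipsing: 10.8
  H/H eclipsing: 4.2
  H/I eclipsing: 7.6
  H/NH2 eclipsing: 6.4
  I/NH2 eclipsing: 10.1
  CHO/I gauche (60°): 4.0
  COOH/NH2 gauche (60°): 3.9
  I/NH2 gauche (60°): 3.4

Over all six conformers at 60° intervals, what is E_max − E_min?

19.2 kJ/mol

I at 0° (eclipsed): H(0°)/I(0°) eclipsed 7.6; H(120°)/COOH(120°) eclipsed 7.9; NH2(240°)/H(240°) eclipsed 6.4 → 21.9 kJ/mol.
I at 60° (staggered): NH2(240°)/COOH(180°) gauche 3.9 → 3.9 kJ/mol.
I at 120° (eclipsed): H(0°)/H(0°) eclipsed 4.2; H(120°)/I(120°) eclipsed 7.6; NH2(240°)/COOH(240°) eclipsed 10.8 → 22.6 kJ/mol.
I at 180° (staggered): NH2(240°)/I(180°) gauche 3.4; NH2(240°)/COOH(300°) gauche 3.9 → 7.3 kJ/mol.
I at 240° (eclipsed): H(0°)/COOH(0°) eclipsed 7.9; H(120°)/H(120°) eclipsed 4.2; NH2(240°)/I(240°) eclipsed 10.1 → 22.2 kJ/mol.
I at 300° (staggered): NH2(240°)/I(300°) gauche 3.4 → 3.4 kJ/mol.
Max at 120° (22.6 kJ/mol), min at 300° (3.4 kJ/mol); barrier = 19.2 kJ/mol.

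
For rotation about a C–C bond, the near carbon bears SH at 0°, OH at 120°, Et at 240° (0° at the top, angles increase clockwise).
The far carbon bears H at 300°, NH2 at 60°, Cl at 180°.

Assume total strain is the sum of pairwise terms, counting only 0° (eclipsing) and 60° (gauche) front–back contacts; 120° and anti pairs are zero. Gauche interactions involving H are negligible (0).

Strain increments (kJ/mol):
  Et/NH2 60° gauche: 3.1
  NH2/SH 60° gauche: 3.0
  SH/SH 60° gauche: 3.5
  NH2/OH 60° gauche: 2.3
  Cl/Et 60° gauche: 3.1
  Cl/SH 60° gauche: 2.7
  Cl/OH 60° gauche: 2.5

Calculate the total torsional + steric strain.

This conformer is staggered. SH at 0° is gauche with NH2 at 60° (3.0); OH at 120° is gauche with NH2 at 60° (2.3); OH at 120° is gauche with Cl at 180° (2.5); Et at 240° is gauche with Cl at 180° (3.1). Total 10.9 kJ/mol.

10.9 kJ/mol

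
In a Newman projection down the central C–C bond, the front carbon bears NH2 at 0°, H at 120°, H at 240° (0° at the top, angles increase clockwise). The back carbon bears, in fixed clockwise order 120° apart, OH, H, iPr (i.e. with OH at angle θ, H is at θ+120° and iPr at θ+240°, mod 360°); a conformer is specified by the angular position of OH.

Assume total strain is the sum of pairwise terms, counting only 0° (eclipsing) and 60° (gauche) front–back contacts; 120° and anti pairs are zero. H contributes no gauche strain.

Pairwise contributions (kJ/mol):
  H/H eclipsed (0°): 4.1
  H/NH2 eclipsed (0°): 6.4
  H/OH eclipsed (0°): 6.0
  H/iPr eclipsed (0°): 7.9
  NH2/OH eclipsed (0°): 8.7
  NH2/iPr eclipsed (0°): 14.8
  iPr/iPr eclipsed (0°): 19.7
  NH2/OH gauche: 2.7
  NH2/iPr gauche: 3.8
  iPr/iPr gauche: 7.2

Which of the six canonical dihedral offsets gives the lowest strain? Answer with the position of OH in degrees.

OH at 0° (eclipsed): NH2–OH eclipsed, H–H eclipsed, H–iPr eclipsed; 8.7 + 4.1 + 7.9 = 20.7 kJ/mol.
OH at 60° (staggered): NH2–OH gauche, NH2–iPr gauche; 2.7 + 3.8 = 6.5 kJ/mol.
OH at 120° (eclipsed): NH2–iPr eclipsed, H–OH eclipsed, H–H eclipsed; 14.8 + 6.0 + 4.1 = 24.9 kJ/mol.
OH at 180° (staggered): NH2–iPr gauche; 3.8 = 3.8 kJ/mol.
OH at 240° (eclipsed): NH2–H eclipsed, H–iPr eclipsed, H–OH eclipsed; 6.4 + 7.9 + 6.0 = 20.3 kJ/mol.
OH at 300° (staggered): NH2–OH gauche; 2.7 = 2.7 kJ/mol.
The minimum (2.7 kJ/mol) occurs with OH at 300°.

300°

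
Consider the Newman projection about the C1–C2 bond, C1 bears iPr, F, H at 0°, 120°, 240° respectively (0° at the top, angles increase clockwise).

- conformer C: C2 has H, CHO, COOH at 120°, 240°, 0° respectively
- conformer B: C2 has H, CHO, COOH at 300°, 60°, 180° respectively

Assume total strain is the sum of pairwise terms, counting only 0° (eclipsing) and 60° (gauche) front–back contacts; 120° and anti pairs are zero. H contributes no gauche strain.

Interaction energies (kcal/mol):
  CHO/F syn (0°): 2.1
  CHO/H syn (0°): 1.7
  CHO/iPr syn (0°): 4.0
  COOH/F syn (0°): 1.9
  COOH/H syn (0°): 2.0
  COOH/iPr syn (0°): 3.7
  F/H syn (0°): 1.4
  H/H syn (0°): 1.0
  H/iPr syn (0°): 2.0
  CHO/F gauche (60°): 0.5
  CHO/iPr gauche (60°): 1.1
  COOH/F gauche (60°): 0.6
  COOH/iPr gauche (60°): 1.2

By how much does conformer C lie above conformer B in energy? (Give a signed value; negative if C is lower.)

+4.6 kcal/mol

C is eclipsed. iPr at 0° is eclipsed with COOH at 0° (3.7); F at 120° is eclipsed with H at 120° (1.4); H at 240° is eclipsed with CHO at 240° (1.7). Total 6.8 kcal/mol.
B is staggered. iPr at 0° is gauche with CHO at 60° (1.1); F at 120° is gauche with CHO at 60° (0.5); F at 120° is gauche with COOH at 180° (0.6). Total 2.2 kcal/mol.
E(C) − E(B) = 6.8 − 2.2 = +4.6 kcal/mol.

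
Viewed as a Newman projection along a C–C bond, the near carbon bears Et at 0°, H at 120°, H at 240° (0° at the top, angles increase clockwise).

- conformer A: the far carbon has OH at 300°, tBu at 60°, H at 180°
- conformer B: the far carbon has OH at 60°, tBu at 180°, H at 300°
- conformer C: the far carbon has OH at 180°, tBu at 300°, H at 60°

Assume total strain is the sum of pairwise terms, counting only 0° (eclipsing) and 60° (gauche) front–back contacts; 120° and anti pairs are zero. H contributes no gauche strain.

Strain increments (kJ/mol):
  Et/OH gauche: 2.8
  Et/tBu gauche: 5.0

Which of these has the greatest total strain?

A

A is staggered. Et at 0° is gauche with OH at 300° (2.8); Et at 0° is gauche with tBu at 60° (5.0). Total 7.8 kJ/mol.
B is staggered. Et at 0° is gauche with OH at 60° (2.8). Total 2.8 kJ/mol.
C is staggered. Et at 0° is gauche with tBu at 300° (5.0). Total 5.0 kJ/mol.
A has the highest total (7.8 kJ/mol).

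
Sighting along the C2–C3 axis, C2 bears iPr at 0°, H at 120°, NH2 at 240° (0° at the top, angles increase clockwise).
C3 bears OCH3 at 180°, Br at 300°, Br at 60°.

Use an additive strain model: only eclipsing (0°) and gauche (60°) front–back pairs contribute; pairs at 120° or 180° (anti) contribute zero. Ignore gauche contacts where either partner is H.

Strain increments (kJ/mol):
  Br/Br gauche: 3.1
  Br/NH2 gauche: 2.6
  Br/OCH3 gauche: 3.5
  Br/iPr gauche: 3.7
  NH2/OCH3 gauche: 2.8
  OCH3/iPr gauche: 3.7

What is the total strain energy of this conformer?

This conformer (staggered): iPr(0°)/Br(300°) gauche 3.7; iPr(0°)/Br(60°) gauche 3.7; NH2(240°)/OCH3(180°) gauche 2.8; NH2(240°)/Br(300°) gauche 2.6 → 12.8 kJ/mol.

12.8 kJ/mol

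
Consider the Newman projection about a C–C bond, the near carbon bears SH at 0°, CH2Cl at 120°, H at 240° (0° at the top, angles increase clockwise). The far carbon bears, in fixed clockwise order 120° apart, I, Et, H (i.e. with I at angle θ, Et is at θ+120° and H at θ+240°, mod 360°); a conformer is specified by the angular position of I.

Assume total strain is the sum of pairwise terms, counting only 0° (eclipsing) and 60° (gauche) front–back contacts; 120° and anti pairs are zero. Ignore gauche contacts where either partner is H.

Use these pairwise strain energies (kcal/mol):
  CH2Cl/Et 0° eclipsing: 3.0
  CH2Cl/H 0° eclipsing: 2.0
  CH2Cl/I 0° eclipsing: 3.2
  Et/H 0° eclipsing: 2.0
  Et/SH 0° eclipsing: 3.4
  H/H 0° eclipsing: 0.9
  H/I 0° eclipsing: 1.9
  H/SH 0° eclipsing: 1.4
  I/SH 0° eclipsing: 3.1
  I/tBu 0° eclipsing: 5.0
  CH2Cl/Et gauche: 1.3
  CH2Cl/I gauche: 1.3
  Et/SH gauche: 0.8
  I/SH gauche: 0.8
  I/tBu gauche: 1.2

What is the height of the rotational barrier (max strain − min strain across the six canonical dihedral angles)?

5.2 kcal/mol

I at 0° (eclipsed): SH–I eclipsed, CH2Cl–Et eclipsed, H–H eclipsed; 3.1 + 3.0 + 0.9 = 7.0 kcal/mol.
I at 60° (staggered): SH–I gauche, CH2Cl–I gauche, CH2Cl–Et gauche; 0.8 + 1.3 + 1.3 = 3.4 kcal/mol.
I at 120° (eclipsed): SH–H eclipsed, CH2Cl–I eclipsed, H–Et eclipsed; 1.4 + 3.2 + 2.0 = 6.6 kcal/mol.
I at 180° (staggered): SH–Et gauche, CH2Cl–I gauche; 0.8 + 1.3 = 2.1 kcal/mol.
I at 240° (eclipsed): SH–Et eclipsed, CH2Cl–H eclipsed, H–I eclipsed; 3.4 + 2.0 + 1.9 = 7.3 kcal/mol.
I at 300° (staggered): SH–I gauche, SH–Et gauche, CH2Cl–Et gauche; 0.8 + 0.8 + 1.3 = 2.9 kcal/mol.
Max at 240° (7.3 kcal/mol), min at 180° (2.1 kcal/mol); barrier = 5.2 kcal/mol.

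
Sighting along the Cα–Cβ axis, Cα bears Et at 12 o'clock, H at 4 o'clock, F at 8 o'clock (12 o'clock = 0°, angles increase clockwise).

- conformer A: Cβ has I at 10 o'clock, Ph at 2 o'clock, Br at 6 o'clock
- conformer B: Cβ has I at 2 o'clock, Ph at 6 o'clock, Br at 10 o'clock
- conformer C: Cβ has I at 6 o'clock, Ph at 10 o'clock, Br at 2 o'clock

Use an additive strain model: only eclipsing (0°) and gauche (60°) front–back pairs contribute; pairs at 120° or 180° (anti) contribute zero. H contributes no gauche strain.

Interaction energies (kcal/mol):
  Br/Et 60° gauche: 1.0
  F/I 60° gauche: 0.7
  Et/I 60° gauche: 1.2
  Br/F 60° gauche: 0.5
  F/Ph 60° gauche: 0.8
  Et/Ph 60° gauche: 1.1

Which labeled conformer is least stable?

C

A (staggered): Et(0°)/I(300°) gauche 1.2; Et(0°)/Ph(60°) gauche 1.1; F(240°)/I(300°) gauche 0.7; F(240°)/Br(180°) gauche 0.5 → 3.5 kcal/mol.
B (staggered): Et(0°)/I(60°) gauche 1.2; Et(0°)/Br(300°) gauche 1.0; F(240°)/Ph(180°) gauche 0.8; F(240°)/Br(300°) gauche 0.5 → 3.5 kcal/mol.
C (staggered): Et(0°)/Ph(300°) gauche 1.1; Et(0°)/Br(60°) gauche 1.0; F(240°)/I(180°) gauche 0.7; F(240°)/Ph(300°) gauche 0.8 → 3.6 kcal/mol.
C has the highest total (3.6 kcal/mol).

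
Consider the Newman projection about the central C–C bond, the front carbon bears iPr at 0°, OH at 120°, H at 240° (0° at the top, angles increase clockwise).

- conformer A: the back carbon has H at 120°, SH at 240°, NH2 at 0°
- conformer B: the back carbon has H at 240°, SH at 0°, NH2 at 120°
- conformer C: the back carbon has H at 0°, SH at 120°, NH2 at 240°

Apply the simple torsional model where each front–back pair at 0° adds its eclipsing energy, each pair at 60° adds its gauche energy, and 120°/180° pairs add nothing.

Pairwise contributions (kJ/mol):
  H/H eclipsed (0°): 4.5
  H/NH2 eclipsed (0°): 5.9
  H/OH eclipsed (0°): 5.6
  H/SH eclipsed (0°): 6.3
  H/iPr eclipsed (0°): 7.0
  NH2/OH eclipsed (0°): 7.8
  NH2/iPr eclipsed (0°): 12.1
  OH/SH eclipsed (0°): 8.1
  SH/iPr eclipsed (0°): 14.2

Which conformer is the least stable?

A (eclipsed): iPr(0°)/NH2(0°) eclipsed 12.1; OH(120°)/H(120°) eclipsed 5.6; H(240°)/SH(240°) eclipsed 6.3 → 24.0 kJ/mol.
B (eclipsed): iPr(0°)/SH(0°) eclipsed 14.2; OH(120°)/NH2(120°) eclipsed 7.8; H(240°)/H(240°) eclipsed 4.5 → 26.5 kJ/mol.
C (eclipsed): iPr(0°)/H(0°) eclipsed 7.0; OH(120°)/SH(120°) eclipsed 8.1; H(240°)/NH2(240°) eclipsed 5.9 → 21.0 kJ/mol.
B has the highest total (26.5 kJ/mol).

B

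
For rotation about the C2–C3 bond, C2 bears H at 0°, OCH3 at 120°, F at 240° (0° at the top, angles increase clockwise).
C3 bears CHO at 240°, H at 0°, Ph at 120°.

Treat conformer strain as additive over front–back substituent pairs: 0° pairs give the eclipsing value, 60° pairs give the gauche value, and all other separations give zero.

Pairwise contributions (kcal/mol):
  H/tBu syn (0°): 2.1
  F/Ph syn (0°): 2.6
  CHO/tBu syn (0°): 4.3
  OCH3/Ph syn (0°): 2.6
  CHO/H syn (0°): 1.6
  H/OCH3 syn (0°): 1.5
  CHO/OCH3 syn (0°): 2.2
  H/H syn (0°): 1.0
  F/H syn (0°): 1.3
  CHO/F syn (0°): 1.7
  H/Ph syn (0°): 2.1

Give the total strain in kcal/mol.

This conformer (eclipsed): H(0°)/H(0°) eclipsed 1.0; OCH3(120°)/Ph(120°) eclipsed 2.6; F(240°)/CHO(240°) eclipsed 1.7 → 5.3 kcal/mol.

5.3 kcal/mol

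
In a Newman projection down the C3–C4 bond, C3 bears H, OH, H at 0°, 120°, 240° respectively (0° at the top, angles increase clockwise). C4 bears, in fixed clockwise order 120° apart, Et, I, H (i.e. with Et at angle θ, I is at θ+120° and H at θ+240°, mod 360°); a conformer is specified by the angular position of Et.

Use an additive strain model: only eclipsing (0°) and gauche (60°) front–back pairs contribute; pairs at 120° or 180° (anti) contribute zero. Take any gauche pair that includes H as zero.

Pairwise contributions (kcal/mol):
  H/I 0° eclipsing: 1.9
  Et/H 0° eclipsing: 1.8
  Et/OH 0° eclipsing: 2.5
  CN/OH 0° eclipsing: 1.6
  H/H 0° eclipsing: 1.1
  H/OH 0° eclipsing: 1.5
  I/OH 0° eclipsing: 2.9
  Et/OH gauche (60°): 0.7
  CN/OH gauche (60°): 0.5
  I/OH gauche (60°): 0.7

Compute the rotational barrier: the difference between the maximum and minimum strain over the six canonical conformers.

5.1 kcal/mol

Et at 0° (eclipsed): H(0°)/Et(0°) eclipsed 1.8; OH(120°)/I(120°) eclipsed 2.9; H(240°)/H(240°) eclipsed 1.1 → 5.8 kcal/mol.
Et at 60° (staggered): OH(120°)/Et(60°) gauche 0.7; OH(120°)/I(180°) gauche 0.7 → 1.4 kcal/mol.
Et at 120° (eclipsed): H(0°)/H(0°) eclipsed 1.1; OH(120°)/Et(120°) eclipsed 2.5; H(240°)/I(240°) eclipsed 1.9 → 5.5 kcal/mol.
Et at 180° (staggered): OH(120°)/Et(180°) gauche 0.7 → 0.7 kcal/mol.
Et at 240° (eclipsed): H(0°)/I(0°) eclipsed 1.9; OH(120°)/H(120°) eclipsed 1.5; H(240°)/Et(240°) eclipsed 1.8 → 5.2 kcal/mol.
Et at 300° (staggered): OH(120°)/I(60°) gauche 0.7 → 0.7 kcal/mol.
Max at 0° (5.8 kcal/mol), min at 180° (0.7 kcal/mol); barrier = 5.1 kcal/mol.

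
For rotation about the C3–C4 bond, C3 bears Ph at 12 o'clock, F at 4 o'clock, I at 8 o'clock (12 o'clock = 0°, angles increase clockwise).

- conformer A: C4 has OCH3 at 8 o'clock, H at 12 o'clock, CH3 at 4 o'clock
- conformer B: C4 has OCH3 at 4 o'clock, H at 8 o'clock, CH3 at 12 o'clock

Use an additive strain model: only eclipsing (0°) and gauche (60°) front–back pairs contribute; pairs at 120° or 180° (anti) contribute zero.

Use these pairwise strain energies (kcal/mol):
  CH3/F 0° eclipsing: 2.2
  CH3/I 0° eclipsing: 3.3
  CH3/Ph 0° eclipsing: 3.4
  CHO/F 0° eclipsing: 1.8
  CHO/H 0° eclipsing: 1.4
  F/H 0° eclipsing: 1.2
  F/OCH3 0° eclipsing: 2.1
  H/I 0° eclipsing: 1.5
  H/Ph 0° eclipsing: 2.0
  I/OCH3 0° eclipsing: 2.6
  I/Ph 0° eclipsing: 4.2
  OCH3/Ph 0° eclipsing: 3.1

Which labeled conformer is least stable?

A (eclipsed): Ph–H eclipsed, F–CH3 eclipsed, I–OCH3 eclipsed; 2.0 + 2.2 + 2.6 = 6.8 kcal/mol.
B (eclipsed): Ph–CH3 eclipsed, F–OCH3 eclipsed, I–H eclipsed; 3.4 + 2.1 + 1.5 = 7.0 kcal/mol.
B has the highest total (7.0 kcal/mol).

B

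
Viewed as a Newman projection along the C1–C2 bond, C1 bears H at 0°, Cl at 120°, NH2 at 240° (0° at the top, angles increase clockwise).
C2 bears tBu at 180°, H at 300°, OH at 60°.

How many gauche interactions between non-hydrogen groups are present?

3

Non-H gauche pairs: Cl(120°)/tBu(180°); Cl(120°)/OH(60°); NH2(240°)/tBu(180°) — 3 interactions.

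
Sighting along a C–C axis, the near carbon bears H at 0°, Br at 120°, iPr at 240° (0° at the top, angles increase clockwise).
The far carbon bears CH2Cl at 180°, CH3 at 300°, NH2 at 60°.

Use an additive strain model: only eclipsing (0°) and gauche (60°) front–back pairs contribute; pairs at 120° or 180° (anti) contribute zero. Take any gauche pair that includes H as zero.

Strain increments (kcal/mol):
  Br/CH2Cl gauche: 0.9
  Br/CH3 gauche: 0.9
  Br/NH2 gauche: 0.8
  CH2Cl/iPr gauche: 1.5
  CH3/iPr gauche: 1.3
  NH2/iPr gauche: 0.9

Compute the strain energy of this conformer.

4.5 kcal/mol

This conformer (staggered): Br(120°)/CH2Cl(180°) gauche 0.9; Br(120°)/NH2(60°) gauche 0.8; iPr(240°)/CH2Cl(180°) gauche 1.5; iPr(240°)/CH3(300°) gauche 1.3 → 4.5 kcal/mol.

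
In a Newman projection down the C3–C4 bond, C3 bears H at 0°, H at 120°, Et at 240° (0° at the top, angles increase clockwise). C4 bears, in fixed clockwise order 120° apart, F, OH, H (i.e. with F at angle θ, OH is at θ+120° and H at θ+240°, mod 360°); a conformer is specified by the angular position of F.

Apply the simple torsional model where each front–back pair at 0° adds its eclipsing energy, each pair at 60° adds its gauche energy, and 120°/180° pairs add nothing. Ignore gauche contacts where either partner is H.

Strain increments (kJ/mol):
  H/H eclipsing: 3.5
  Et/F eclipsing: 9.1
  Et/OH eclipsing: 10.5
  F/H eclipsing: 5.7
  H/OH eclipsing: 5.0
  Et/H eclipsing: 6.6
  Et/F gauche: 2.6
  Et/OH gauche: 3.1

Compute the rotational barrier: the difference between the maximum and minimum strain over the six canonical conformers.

F at 0° (eclipsed): H(0°)/F(0°) eclipsed 5.7; H(120°)/OH(120°) eclipsed 5.0; Et(240°)/H(240°) eclipsed 6.6 → 17.3 kJ/mol.
F at 60° (staggered): Et(240°)/OH(180°) gauche 3.1 → 3.1 kJ/mol.
F at 120° (eclipsed): H(0°)/H(0°) eclipsed 3.5; H(120°)/F(120°) eclipsed 5.7; Et(240°)/OH(240°) eclipsed 10.5 → 19.7 kJ/mol.
F at 180° (staggered): Et(240°)/F(180°) gauche 2.6; Et(240°)/OH(300°) gauche 3.1 → 5.7 kJ/mol.
F at 240° (eclipsed): H(0°)/OH(0°) eclipsed 5.0; H(120°)/H(120°) eclipsed 3.5; Et(240°)/F(240°) eclipsed 9.1 → 17.6 kJ/mol.
F at 300° (staggered): Et(240°)/F(300°) gauche 2.6 → 2.6 kJ/mol.
Max at 120° (19.7 kJ/mol), min at 300° (2.6 kJ/mol); barrier = 17.1 kJ/mol.

17.1 kJ/mol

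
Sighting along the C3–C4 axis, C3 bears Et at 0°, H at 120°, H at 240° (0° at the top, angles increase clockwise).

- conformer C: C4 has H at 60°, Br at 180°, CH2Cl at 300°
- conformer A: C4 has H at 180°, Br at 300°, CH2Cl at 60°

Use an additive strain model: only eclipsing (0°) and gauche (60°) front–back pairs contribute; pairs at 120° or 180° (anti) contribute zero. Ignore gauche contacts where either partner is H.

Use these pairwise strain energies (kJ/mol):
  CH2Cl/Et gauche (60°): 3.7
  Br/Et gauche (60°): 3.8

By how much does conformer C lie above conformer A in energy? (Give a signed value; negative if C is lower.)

C is staggered. Et at 0° is gauche with CH2Cl at 300° (3.7). Total 3.7 kJ/mol.
A is staggered. Et at 0° is gauche with Br at 300° (3.8); Et at 0° is gauche with CH2Cl at 60° (3.7). Total 7.5 kJ/mol.
E(C) − E(A) = 3.7 − 7.5 = -3.8 kJ/mol.

-3.8 kJ/mol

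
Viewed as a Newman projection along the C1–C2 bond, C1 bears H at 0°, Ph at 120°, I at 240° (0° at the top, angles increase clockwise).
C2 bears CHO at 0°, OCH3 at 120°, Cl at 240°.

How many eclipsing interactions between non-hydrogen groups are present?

2

Non-H eclipsing pairs: Ph(120°)/OCH3(120°); I(240°)/Cl(240°) — 2 interactions.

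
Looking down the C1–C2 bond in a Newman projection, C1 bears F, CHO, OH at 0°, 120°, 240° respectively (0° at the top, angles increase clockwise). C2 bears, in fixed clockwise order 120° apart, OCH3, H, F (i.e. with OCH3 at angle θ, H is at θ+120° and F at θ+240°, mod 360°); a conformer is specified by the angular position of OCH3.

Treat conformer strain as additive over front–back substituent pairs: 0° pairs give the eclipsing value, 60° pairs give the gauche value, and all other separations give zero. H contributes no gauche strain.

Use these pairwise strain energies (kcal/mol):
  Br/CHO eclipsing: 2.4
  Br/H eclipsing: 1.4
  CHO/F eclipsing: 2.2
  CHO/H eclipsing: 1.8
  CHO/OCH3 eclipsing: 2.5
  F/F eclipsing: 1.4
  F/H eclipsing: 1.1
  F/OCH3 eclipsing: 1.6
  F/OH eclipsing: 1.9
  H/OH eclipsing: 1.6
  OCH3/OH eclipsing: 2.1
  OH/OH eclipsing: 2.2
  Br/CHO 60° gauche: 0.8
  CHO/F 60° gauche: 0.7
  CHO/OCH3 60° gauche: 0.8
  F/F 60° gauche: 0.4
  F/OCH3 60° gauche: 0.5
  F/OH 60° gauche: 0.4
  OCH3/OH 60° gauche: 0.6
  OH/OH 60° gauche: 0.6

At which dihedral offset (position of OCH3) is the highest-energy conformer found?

OCH3 at 0° (eclipsed): F–OCH3 eclipsed, CHO–H eclipsed, OH–F eclipsed; 1.6 + 1.8 + 1.9 = 5.3 kcal/mol.
OCH3 at 60° (staggered): F–OCH3 gauche, F–F gauche, CHO–OCH3 gauche, OH–F gauche; 0.5 + 0.4 + 0.8 + 0.4 = 2.1 kcal/mol.
OCH3 at 120° (eclipsed): F–F eclipsed, CHO–OCH3 eclipsed, OH–H eclipsed; 1.4 + 2.5 + 1.6 = 5.5 kcal/mol.
OCH3 at 180° (staggered): F–F gauche, CHO–OCH3 gauche, CHO–F gauche, OH–OCH3 gauche; 0.4 + 0.8 + 0.7 + 0.6 = 2.5 kcal/mol.
OCH3 at 240° (eclipsed): F–H eclipsed, CHO–F eclipsed, OH–OCH3 eclipsed; 1.1 + 2.2 + 2.1 = 5.4 kcal/mol.
OCH3 at 300° (staggered): F–OCH3 gauche, CHO–F gauche, OH–OCH3 gauche, OH–F gauche; 0.5 + 0.7 + 0.6 + 0.4 = 2.2 kcal/mol.
The maximum (5.5 kcal/mol) occurs with OCH3 at 120°.

120°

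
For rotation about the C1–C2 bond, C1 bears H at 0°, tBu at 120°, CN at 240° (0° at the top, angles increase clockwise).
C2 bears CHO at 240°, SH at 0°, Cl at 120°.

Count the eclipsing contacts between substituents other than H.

2

Non-H eclipsing pairs: tBu(120°)/Cl(120°); CN(240°)/CHO(240°) — 2 interactions.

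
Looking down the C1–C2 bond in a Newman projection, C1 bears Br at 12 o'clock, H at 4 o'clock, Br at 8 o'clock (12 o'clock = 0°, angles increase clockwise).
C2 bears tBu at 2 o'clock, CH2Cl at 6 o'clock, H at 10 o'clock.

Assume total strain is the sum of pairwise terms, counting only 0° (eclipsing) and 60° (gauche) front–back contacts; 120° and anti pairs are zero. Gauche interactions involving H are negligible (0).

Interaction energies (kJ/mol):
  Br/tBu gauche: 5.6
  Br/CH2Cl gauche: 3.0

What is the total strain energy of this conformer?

This conformer (staggered): Br(0°)/tBu(60°) gauche 5.6; Br(240°)/CH2Cl(180°) gauche 3.0 → 8.6 kJ/mol.

8.6 kJ/mol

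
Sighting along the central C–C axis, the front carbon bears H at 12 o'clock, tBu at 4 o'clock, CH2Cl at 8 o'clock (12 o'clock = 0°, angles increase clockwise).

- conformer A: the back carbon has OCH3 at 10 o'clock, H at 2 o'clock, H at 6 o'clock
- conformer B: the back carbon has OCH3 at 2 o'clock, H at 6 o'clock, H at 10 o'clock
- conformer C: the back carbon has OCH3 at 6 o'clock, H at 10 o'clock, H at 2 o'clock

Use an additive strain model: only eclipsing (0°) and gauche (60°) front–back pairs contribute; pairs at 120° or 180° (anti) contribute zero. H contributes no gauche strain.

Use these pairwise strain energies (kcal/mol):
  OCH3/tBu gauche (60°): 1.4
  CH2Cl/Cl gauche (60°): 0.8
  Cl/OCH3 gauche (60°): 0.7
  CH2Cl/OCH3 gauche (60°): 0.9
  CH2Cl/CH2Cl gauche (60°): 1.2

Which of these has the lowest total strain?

A (staggered): CH2Cl(240°)/OCH3(300°) gauche 0.9 → 0.9 kcal/mol.
B (staggered): tBu(120°)/OCH3(60°) gauche 1.4 → 1.4 kcal/mol.
C (staggered): tBu(120°)/OCH3(180°) gauche 1.4; CH2Cl(240°)/OCH3(180°) gauche 0.9 → 2.3 kcal/mol.
A has the lowest total (0.9 kcal/mol).

A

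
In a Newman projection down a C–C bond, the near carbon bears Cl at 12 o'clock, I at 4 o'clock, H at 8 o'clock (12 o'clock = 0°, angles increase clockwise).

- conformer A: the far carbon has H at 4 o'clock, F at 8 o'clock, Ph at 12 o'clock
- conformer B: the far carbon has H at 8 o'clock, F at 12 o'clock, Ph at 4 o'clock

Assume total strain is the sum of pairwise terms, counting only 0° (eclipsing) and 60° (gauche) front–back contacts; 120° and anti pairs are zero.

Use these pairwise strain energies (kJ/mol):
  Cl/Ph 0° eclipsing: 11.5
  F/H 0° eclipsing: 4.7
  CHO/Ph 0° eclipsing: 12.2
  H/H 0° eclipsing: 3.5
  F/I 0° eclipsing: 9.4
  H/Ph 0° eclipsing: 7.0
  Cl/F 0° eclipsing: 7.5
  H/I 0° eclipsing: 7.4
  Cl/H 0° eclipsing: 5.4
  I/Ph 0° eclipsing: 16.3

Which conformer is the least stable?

A (eclipsed): Cl–Ph eclipsed, I–H eclipsed, H–F eclipsed; 11.5 + 7.4 + 4.7 = 23.6 kJ/mol.
B (eclipsed): Cl–F eclipsed, I–Ph eclipsed, H–H eclipsed; 7.5 + 16.3 + 3.5 = 27.3 kJ/mol.
B has the highest total (27.3 kJ/mol).

B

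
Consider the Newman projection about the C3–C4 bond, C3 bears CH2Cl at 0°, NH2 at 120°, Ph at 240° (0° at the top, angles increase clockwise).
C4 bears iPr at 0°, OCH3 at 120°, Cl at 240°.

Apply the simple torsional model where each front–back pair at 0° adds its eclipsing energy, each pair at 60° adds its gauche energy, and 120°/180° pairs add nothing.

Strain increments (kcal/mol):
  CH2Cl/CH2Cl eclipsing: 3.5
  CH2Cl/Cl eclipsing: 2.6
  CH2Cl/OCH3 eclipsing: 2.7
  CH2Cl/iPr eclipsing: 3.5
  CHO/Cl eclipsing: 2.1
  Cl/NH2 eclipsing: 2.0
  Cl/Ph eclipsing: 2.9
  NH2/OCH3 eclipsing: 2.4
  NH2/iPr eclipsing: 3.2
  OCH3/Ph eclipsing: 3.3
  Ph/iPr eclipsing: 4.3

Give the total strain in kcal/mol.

8.8 kcal/mol

This conformer (eclipsed): CH2Cl–iPr eclipsed, NH2–OCH3 eclipsed, Ph–Cl eclipsed; 3.5 + 2.4 + 2.9 = 8.8 kcal/mol.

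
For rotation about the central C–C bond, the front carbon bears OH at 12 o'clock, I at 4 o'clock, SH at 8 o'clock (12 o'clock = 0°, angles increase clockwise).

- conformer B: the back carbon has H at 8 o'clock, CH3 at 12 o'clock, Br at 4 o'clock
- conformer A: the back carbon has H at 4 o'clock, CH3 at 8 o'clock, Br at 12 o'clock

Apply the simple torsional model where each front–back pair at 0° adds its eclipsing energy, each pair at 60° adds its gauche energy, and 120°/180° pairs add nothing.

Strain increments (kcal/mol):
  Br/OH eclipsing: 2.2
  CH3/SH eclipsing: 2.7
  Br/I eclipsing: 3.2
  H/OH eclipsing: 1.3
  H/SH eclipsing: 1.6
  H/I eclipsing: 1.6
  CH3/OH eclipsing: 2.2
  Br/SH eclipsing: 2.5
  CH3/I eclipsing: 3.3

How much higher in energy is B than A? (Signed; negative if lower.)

+0.5 kcal/mol

B (eclipsed): OH(0°)/CH3(0°) eclipsed 2.2; I(120°)/Br(120°) eclipsed 3.2; SH(240°)/H(240°) eclipsed 1.6 → 7.0 kcal/mol.
A (eclipsed): OH(0°)/Br(0°) eclipsed 2.2; I(120°)/H(120°) eclipsed 1.6; SH(240°)/CH3(240°) eclipsed 2.7 → 6.5 kcal/mol.
E(B) − E(A) = 7.0 − 6.5 = +0.5 kcal/mol.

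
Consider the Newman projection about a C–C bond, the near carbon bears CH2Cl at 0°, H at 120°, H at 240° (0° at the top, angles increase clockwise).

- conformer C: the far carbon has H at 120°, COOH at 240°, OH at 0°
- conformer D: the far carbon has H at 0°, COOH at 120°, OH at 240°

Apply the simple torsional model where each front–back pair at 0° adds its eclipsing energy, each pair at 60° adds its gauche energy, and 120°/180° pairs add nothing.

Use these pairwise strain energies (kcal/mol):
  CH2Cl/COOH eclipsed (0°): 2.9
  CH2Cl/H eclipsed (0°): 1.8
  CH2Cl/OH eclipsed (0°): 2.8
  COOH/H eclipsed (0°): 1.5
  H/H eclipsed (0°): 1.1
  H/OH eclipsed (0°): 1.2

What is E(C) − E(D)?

C is eclipsed. CH2Cl at 0° is eclipsed with OH at 0° (2.8); H at 120° is eclipsed with H at 120° (1.1); H at 240° is eclipsed with COOH at 240° (1.5). Total 5.4 kcal/mol.
D is eclipsed. CH2Cl at 0° is eclipsed with H at 0° (1.8); H at 120° is eclipsed with COOH at 120° (1.5); H at 240° is eclipsed with OH at 240° (1.2). Total 4.5 kcal/mol.
E(C) − E(D) = 5.4 − 4.5 = +0.9 kcal/mol.

+0.9 kcal/mol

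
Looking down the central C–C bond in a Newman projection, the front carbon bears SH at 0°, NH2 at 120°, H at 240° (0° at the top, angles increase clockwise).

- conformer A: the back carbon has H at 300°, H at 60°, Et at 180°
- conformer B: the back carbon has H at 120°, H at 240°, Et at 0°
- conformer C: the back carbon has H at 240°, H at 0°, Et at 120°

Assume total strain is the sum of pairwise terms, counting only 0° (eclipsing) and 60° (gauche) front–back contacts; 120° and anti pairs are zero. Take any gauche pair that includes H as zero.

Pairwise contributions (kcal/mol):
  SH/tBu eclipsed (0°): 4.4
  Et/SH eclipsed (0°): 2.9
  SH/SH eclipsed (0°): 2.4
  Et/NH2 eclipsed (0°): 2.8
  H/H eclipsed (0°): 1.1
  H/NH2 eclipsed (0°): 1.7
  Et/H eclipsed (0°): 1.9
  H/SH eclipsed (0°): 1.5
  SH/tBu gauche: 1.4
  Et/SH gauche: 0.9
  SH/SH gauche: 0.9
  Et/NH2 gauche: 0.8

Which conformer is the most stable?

A

A (staggered): NH2–Et gauche; 0.8 = 0.8 kcal/mol.
B (eclipsed): SH–Et eclipsed, NH2–H eclipsed, H–H eclipsed; 2.9 + 1.7 + 1.1 = 5.7 kcal/mol.
C (eclipsed): SH–H eclipsed, NH2–Et eclipsed, H–H eclipsed; 1.5 + 2.8 + 1.1 = 5.4 kcal/mol.
A has the lowest total (0.8 kcal/mol).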